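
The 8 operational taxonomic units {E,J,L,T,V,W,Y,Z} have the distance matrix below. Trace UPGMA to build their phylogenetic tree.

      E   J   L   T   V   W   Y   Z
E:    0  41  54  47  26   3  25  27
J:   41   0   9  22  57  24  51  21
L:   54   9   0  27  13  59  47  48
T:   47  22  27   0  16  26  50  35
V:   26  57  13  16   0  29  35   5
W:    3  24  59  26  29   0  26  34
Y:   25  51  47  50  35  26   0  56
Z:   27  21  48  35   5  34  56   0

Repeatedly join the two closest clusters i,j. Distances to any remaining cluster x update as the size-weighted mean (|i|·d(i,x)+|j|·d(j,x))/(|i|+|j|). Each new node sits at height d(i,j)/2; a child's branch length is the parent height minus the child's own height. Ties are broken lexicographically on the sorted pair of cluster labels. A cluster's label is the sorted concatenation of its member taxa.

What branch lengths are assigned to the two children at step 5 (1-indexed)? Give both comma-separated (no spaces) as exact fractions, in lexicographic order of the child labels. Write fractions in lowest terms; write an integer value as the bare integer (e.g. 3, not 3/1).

iteration 1: select E,W (d=3); attach at lengths (3/2, 3/2); label the merged cluster EW
  updated: d(EW,J)=65/2, d(EW,L)=113/2, d(EW,T)=73/2, d(EW,V)=55/2, d(EW,Y)=51/2, d(EW,Z)=61/2
iteration 2: select V,Z (d=5); attach at lengths (5/2, 5/2); label the merged cluster VZ
  updated: d(EW,VZ)=29, d(J,VZ)=39, d(L,VZ)=61/2, d(T,VZ)=51/2, d(VZ,Y)=91/2
iteration 3: select J,L (d=9); attach at lengths (9/2, 9/2); label the merged cluster JL
  updated: d(EW,JL)=89/2, d(JL,T)=49/2, d(JL,VZ)=139/4, d(JL,Y)=49
iteration 4: select JL,T (d=49/2); attach at lengths (31/4, 49/4); label the merged cluster JLT
  updated: d(EW,JLT)=251/6, d(JLT,VZ)=95/3, d(JLT,Y)=148/3
iteration 5: select EW,Y (d=51/2); attach at lengths (45/4, 51/4); label the merged cluster EWY
  updated: d(EWY,JLT)=133/3, d(EWY,VZ)=69/2
iteration 6: select JLT,VZ (d=95/3); attach at lengths (43/12, 40/3); label the merged cluster JLTVZ
  updated: d(EWY,JLTVZ)=202/5
iteration 7: select EWY,JLTVZ (d=202/5); attach at lengths (149/20, 131/30); label the merged cluster EJLTVWYZ
final tree: (((E:3/2,W:3/2):45/4,Y:51/4):149/20,(((J:9/2,L:9/2):31/4,T:49/4):43/12,(V:5/2,Z:5/2):40/3):131/30)
total length: 1346/15

45/4,51/4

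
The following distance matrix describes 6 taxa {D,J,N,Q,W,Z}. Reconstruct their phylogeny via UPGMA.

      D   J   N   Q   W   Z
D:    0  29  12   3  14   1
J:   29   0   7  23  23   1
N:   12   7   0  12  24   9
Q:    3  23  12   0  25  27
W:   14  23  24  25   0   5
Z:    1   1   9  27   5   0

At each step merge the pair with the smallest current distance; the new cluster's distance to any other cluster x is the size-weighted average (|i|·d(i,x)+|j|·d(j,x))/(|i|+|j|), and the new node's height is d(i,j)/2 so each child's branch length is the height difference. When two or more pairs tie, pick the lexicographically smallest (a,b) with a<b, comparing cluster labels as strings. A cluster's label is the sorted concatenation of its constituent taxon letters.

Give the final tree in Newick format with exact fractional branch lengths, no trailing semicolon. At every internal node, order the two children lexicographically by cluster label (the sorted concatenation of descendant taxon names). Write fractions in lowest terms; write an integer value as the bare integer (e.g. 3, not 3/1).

((((D:1/2,Z:1/2):17/4,W:19/4):41/12,(J:7/2,N:7/2):14/3):5/6,Q:9)

step 1: merge (D,Z) at d=1; branch lengths D→1/2, Z→1/2; new cluster DZ
  updated: d(DZ,J)=15, d(DZ,N)=21/2, d(DZ,Q)=15, d(DZ,W)=19/2
step 2: merge (J,N) at d=7; branch lengths J→7/2, N→7/2; new cluster JN
  updated: d(DZ,JN)=51/4, d(JN,Q)=35/2, d(JN,W)=47/2
step 3: merge (DZ,W) at d=19/2; branch lengths DZ→17/4, W→19/4; new cluster DWZ
  updated: d(DWZ,JN)=49/3, d(DWZ,Q)=55/3
step 4: merge (DWZ,JN) at d=49/3; branch lengths DWZ→41/12, JN→14/3; new cluster DJNWZ
  updated: d(DJNWZ,Q)=18
step 5: merge (DJNWZ,Q) at d=18; branch lengths DJNWZ→5/6, Q→9; new cluster DJNQWZ
final tree: ((((D:1/2,Z:1/2):17/4,W:19/4):41/12,(J:7/2,N:7/2):14/3):5/6,Q:9)
total length: 419/12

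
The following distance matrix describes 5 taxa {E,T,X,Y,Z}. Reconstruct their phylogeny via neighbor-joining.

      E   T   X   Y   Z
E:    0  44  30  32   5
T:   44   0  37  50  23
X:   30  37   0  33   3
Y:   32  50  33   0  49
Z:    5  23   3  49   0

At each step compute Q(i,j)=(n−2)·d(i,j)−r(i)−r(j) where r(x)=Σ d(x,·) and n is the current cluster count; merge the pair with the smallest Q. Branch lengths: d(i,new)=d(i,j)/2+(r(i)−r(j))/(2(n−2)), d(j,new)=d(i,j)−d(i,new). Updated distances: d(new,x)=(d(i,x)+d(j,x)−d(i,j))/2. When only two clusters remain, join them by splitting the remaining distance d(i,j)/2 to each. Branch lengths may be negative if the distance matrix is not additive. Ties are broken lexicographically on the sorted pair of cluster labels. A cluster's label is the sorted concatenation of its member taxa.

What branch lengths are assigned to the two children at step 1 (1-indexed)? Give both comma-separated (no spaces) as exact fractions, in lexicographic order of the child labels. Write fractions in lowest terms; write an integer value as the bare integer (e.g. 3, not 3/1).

iteration 1: select E,Y (d=32, Q=-179); attach at lengths (43/6, 149/6); label the merged cluster EY
  updated: d(EY,T)=31, d(EY,X)=31/2, d(EY,Z)=11
iteration 2: select EY,T (d=31, Q=-173/2); attach at lengths (57/8, 191/8); label the merged cluster ETY
  updated: d(ETY,X)=43/4, d(ETY,Z)=3/2
iteration 3: select ETY,X (d=43/4, Q=-61/4); attach at lengths (37/8, 49/8); label the merged cluster ETXY
  updated: d(ETXY,Z)=-25/8
iteration 4: select ETXY,Z (d=-25/8); attach at lengths (-25/16, -25/16); label the merged cluster ETXYZ
final tree: ((((E:43/6,Y:149/6):57/8,T:191/8):37/8,X:49/8):-25/16,Z:-25/16)
total length: 565/8

43/6,149/6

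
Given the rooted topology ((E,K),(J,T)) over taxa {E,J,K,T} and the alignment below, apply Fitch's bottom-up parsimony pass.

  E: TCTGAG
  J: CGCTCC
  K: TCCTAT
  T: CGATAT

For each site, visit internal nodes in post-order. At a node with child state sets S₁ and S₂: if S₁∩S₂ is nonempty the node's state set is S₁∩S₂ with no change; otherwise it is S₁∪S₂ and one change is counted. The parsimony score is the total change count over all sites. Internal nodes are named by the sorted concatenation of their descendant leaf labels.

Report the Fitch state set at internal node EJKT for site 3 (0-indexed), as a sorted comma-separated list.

T

[col 0] EK: children E:{T}, K:{T} ∩→ {T}; cost 0
[col 0] JT: children J:{C}, T:{C} ∩→ {C}; cost 0
[col 0] EJKT: children EK:{T}, JT:{C} ∪→ {C,T}; cost 1
[col 1] EK: children E:{C}, K:{C} ∩→ {C}; cost 0
[col 1] JT: children J:{G}, T:{G} ∩→ {G}; cost 0
[col 1] EJKT: children EK:{C}, JT:{G} ∪→ {C,G}; cost 1
[col 2] EK: children E:{T}, K:{C} ∪→ {C,T}; cost 1
[col 2] JT: children J:{C}, T:{A} ∪→ {A,C}; cost 1
[col 2] EJKT: children EK:{C,T}, JT:{A,C} ∩→ {C}; cost 0
[col 3] EK: children E:{G}, K:{T} ∪→ {G,T}; cost 1
[col 3] JT: children J:{T}, T:{T} ∩→ {T}; cost 0
[col 3] EJKT: children EK:{G,T}, JT:{T} ∩→ {T}; cost 0
[col 4] EK: children E:{A}, K:{A} ∩→ {A}; cost 0
[col 4] JT: children J:{C}, T:{A} ∪→ {A,C}; cost 1
[col 4] EJKT: children EK:{A}, JT:{A,C} ∩→ {A}; cost 0
[col 5] EK: children E:{G}, K:{T} ∪→ {G,T}; cost 1
[col 5] JT: children J:{C}, T:{T} ∪→ {C,T}; cost 1
[col 5] EJKT: children EK:{G,T}, JT:{C,T} ∩→ {T}; cost 0
per-site changes: [1, 1, 2, 1, 1, 2]; total = 8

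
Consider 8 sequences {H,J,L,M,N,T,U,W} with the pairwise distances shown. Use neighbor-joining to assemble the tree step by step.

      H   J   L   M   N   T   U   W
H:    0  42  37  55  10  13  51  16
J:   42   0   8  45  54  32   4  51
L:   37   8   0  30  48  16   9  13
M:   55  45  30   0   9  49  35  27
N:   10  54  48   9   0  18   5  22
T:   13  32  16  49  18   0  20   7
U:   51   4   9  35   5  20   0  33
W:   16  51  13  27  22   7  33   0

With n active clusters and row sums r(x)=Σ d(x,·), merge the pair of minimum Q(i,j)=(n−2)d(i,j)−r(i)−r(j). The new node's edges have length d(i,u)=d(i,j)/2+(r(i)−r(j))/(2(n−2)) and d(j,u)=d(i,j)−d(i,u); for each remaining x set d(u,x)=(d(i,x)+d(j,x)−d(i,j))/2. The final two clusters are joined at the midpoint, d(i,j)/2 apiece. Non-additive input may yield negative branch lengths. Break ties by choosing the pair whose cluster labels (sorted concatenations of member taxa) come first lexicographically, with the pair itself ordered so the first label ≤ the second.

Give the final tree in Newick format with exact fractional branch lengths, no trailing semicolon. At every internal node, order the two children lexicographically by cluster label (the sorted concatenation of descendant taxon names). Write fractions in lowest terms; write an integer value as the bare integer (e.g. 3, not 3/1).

step 1: merge (J,U) at d=4, Q=-369; branch lengths J→103/12, U→-55/12; new cluster JU
  updated: d(H,JU)=89/2, d(JU,L)=13/2, d(JU,M)=38, d(JU,N)=55/2, d(JU,T)=24, d(JU,W)=40
step 2: merge (JU,L) at d=13/2, Q=-597/2; branch lengths JU→25/4, L→1/4; new cluster JLU
  updated: d(H,JLU)=75/2, d(JLU,M)=123/4, d(JLU,N)=69/2, d(JLU,T)=67/4, d(JLU,W)=93/4
step 3: merge (M,N) at d=9, Q=-913/4; branch lengths M→453/32, N→-165/32; new cluster MN
  updated: d(H,MN)=28, d(JLU,MN)=225/8, d(MN,T)=29, d(MN,W)=20
step 4: merge (JLU,MN) at d=225/8, Q=-1011/8; branch lengths JLU→679/48, MN→671/48; new cluster JLMNU
  updated: d(H,JLMNU)=299/16, d(JLMNU,T)=141/16, d(JLMNU,W)=121/16
step 5: merge (H,T) at d=13, Q=-101/2; branch lengths H→359/32, T→57/32; new cluster HT
  updated: d(HT,JLMNU)=29/4, d(HT,W)=5
step 6: merge (HT,JLMNU) at d=29/4, Q=-317/16; branch lengths HT→75/32, JLMNU→157/32; new cluster HJLMNTU
  updated: d(HJLMNTU,W)=85/32
step 7: merge (HJLMNTU,W) at d=85/32; branch lengths HJLMNTU→85/64, W→85/64; new cluster HJLMNTUW
final tree: (((H:359/32,T:57/32):75/32,(((J:103/12,U:-55/12):25/4,L:1/4):679/48,(M:453/32,N:-165/32):671/48):157/32):85/64,W:85/64)
total length: 2257/32

(((H:359/32,T:57/32):75/32,(((J:103/12,U:-55/12):25/4,L:1/4):679/48,(M:453/32,N:-165/32):671/48):157/32):85/64,W:85/64)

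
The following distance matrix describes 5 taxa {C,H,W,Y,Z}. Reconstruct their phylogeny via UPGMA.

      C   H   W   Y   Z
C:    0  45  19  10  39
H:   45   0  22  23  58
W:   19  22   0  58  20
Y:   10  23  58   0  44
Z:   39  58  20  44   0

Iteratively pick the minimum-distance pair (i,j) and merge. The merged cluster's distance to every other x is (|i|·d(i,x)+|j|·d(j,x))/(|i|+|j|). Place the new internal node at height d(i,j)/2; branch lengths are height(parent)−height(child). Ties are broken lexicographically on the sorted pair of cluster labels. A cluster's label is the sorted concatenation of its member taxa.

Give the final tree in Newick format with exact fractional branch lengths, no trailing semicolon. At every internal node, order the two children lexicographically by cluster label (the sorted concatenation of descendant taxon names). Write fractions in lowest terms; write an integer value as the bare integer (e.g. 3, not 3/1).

(((C:5,Y:5):12,H:17):3,(W:10,Z:10):10)

iteration 1: select C,Y (d=10); attach at lengths (5, 5); label the merged cluster CY
  updated: d(CY,H)=34, d(CY,W)=77/2, d(CY,Z)=83/2
iteration 2: select W,Z (d=20); attach at lengths (10, 10); label the merged cluster WZ
  updated: d(CY,WZ)=40, d(H,WZ)=40
iteration 3: select CY,H (d=34); attach at lengths (12, 17); label the merged cluster CHY
  updated: d(CHY,WZ)=40
iteration 4: select CHY,WZ (d=40); attach at lengths (3, 10); label the merged cluster CHWYZ
final tree: (((C:5,Y:5):12,H:17):3,(W:10,Z:10):10)
total length: 72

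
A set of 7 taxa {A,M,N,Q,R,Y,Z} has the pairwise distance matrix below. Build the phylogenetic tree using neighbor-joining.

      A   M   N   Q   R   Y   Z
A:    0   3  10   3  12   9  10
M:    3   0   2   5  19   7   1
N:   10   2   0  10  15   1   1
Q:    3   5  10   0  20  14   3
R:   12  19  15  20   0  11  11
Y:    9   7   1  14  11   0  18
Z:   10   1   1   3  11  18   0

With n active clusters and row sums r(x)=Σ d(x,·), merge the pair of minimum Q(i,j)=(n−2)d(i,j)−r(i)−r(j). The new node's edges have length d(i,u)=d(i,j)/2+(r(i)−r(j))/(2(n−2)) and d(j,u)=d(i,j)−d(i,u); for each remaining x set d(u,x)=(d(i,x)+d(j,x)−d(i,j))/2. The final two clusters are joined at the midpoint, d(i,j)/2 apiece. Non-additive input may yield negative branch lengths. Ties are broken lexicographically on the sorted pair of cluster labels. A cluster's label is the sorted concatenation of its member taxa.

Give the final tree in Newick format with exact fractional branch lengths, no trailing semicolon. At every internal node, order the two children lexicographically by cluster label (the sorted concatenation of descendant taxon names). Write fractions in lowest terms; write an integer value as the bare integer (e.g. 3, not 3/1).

((((A:35/24,Q:37/24):73/32,M:7/32):33/32,((N:-8/5,Y:13/5):43/16,R:157/16):97/32):23/64,Z:23/64)

1. join N+Y (d=1, Q=-94) ⇒ NY; edges |N|=-8/5, |Y|=13/5
  updated: d(A,NY)=9, d(M,NY)=4, d(NY,Q)=23/2, d(NY,R)=25/2, d(NY,Z)=9
2. join NY+R (d=25/2, Q=-141/2) ⇒ NRY; edges |NY|=43/16, |R|=157/16
  updated: d(A,NRY)=17/4, d(M,NRY)=21/4, d(NRY,Q)=19/2, d(NRY,Z)=15/4
3. join A+Q (d=3, Q=-127/4) ⇒ AQ; edges |A|=35/24, |Q|=37/24
  updated: d(AQ,M)=5/2, d(AQ,NRY)=43/8, d(AQ,Z)=5
4. join AQ+M (d=5/2, Q=-133/8) ⇒ AMQ; edges |AQ|=73/32, |M|=7/32
  updated: d(AMQ,NRY)=65/16, d(AMQ,Z)=7/4
5. join AMQ+NRY (d=65/16, Q=-153/16) ⇒ AMNQRY; edges |AMQ|=33/32, |NRY|=97/32
  updated: d(AMNQRY,Z)=23/32
6. join AMNQRY+Z (d=23/32) ⇒ AMNQRYZ; edges |AMNQRY|=23/64, |Z|=23/64
final tree: ((((A:35/24,Q:37/24):73/32,M:7/32):33/32,((N:-8/5,Y:13/5):43/16,R:157/16):97/32):23/64,Z:23/64)
total length: 761/32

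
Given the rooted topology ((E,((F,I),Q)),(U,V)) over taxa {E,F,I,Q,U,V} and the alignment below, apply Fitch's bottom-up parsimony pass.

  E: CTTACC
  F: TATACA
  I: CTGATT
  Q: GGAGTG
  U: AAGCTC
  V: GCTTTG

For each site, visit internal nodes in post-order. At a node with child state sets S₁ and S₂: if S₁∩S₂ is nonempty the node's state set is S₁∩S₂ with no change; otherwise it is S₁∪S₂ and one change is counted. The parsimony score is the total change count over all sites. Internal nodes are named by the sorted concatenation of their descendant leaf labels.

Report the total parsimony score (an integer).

20

[col 0] FI: children F:{T}, I:{C} ∪→ {C,T}; cost 1
[col 0] FIQ: children FI:{C,T}, Q:{G} ∪→ {C,G,T}; cost 1
[col 0] EFIQ: children E:{C}, FIQ:{C,G,T} ∩→ {C}; cost 0
[col 0] UV: children U:{A}, V:{G} ∪→ {A,G}; cost 1
[col 0] EFIQUV: children EFIQ:{C}, UV:{A,G} ∪→ {A,C,G}; cost 1
[col 1] FI: children F:{A}, I:{T} ∪→ {A,T}; cost 1
[col 1] FIQ: children FI:{A,T}, Q:{G} ∪→ {A,G,T}; cost 1
[col 1] EFIQ: children E:{T}, FIQ:{A,G,T} ∩→ {T}; cost 0
[col 1] UV: children U:{A}, V:{C} ∪→ {A,C}; cost 1
[col 1] EFIQUV: children EFIQ:{T}, UV:{A,C} ∪→ {A,C,T}; cost 1
[col 2] FI: children F:{T}, I:{G} ∪→ {G,T}; cost 1
[col 2] FIQ: children FI:{G,T}, Q:{A} ∪→ {A,G,T}; cost 1
[col 2] EFIQ: children E:{T}, FIQ:{A,G,T} ∩→ {T}; cost 0
[col 2] UV: children U:{G}, V:{T} ∪→ {G,T}; cost 1
[col 2] EFIQUV: children EFIQ:{T}, UV:{G,T} ∩→ {T}; cost 0
[col 3] FI: children F:{A}, I:{A} ∩→ {A}; cost 0
[col 3] FIQ: children FI:{A}, Q:{G} ∪→ {A,G}; cost 1
[col 3] EFIQ: children E:{A}, FIQ:{A,G} ∩→ {A}; cost 0
[col 3] UV: children U:{C}, V:{T} ∪→ {C,T}; cost 1
[col 3] EFIQUV: children EFIQ:{A}, UV:{C,T} ∪→ {A,C,T}; cost 1
[col 4] FI: children F:{C}, I:{T} ∪→ {C,T}; cost 1
[col 4] FIQ: children FI:{C,T}, Q:{T} ∩→ {T}; cost 0
[col 4] EFIQ: children E:{C}, FIQ:{T} ∪→ {C,T}; cost 1
[col 4] UV: children U:{T}, V:{T} ∩→ {T}; cost 0
[col 4] EFIQUV: children EFIQ:{C,T}, UV:{T} ∩→ {T}; cost 0
[col 5] FI: children F:{A}, I:{T} ∪→ {A,T}; cost 1
[col 5] FIQ: children FI:{A,T}, Q:{G} ∪→ {A,G,T}; cost 1
[col 5] EFIQ: children E:{C}, FIQ:{A,G,T} ∪→ {A,C,G,T}; cost 1
[col 5] UV: children U:{C}, V:{G} ∪→ {C,G}; cost 1
[col 5] EFIQUV: children EFIQ:{A,C,G,T}, UV:{C,G} ∩→ {C,G}; cost 0
per-site changes: [4, 4, 3, 3, 2, 4]; total = 20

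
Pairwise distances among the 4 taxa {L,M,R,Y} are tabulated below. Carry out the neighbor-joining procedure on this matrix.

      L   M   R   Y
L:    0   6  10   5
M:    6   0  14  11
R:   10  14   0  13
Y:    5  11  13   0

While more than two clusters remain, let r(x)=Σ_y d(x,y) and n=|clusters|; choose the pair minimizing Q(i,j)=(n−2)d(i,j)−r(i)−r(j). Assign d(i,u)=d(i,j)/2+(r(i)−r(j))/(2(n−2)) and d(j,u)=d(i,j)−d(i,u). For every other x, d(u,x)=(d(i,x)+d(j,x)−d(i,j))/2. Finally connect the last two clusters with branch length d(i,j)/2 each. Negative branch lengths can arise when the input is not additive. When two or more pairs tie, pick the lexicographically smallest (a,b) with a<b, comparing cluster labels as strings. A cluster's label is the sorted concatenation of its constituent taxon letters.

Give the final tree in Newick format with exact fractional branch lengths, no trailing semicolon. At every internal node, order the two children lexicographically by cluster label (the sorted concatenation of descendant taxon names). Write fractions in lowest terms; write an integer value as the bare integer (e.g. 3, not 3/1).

(((L:1/2,M:11/2):1/2,R:17/2):9/4,Y:9/4)

iteration 1: select L,M (d=6, Q=-40); attach at lengths (1/2, 11/2); label the merged cluster LM
  updated: d(LM,R)=9, d(LM,Y)=5
iteration 2: select LM,R (d=9, Q=-27); attach at lengths (1/2, 17/2); label the merged cluster LMR
  updated: d(LMR,Y)=9/2
iteration 3: select LMR,Y (d=9/2); attach at lengths (9/4, 9/4); label the merged cluster LMRY
final tree: (((L:1/2,M:11/2):1/2,R:17/2):9/4,Y:9/4)
total length: 39/2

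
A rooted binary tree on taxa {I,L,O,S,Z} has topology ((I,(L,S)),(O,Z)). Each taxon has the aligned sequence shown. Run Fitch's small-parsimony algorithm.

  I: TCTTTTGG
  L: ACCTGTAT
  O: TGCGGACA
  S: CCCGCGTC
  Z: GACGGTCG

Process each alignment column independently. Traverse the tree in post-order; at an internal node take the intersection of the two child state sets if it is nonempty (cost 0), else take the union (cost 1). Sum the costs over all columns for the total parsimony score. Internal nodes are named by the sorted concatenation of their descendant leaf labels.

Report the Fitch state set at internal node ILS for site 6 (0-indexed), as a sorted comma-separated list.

site 0, node LS: L={A} ∪ S={C} → {A,C} (+1)
site 0, node ILS: I={T} ∪ LS={A,C} → {A,C,T} (+1)
site 0, node OZ: O={T} ∪ Z={G} → {G,T} (+1)
site 0, node ILOSZ: ILS={A,C,T} ∩ OZ={G,T} → {T} (+0)
site 1, node LS: L={C} ∩ S={C} → {C} (+0)
site 1, node ILS: I={C} ∩ LS={C} → {C} (+0)
site 1, node OZ: O={G} ∪ Z={A} → {A,G} (+1)
site 1, node ILOSZ: ILS={C} ∪ OZ={A,G} → {A,C,G} (+1)
site 2, node LS: L={C} ∩ S={C} → {C} (+0)
site 2, node ILS: I={T} ∪ LS={C} → {C,T} (+1)
site 2, node OZ: O={C} ∩ Z={C} → {C} (+0)
site 2, node ILOSZ: ILS={C,T} ∩ OZ={C} → {C} (+0)
site 3, node LS: L={T} ∪ S={G} → {G,T} (+1)
site 3, node ILS: I={T} ∩ LS={G,T} → {T} (+0)
site 3, node OZ: O={G} ∩ Z={G} → {G} (+0)
site 3, node ILOSZ: ILS={T} ∪ OZ={G} → {G,T} (+1)
site 4, node LS: L={G} ∪ S={C} → {C,G} (+1)
site 4, node ILS: I={T} ∪ LS={C,G} → {C,G,T} (+1)
site 4, node OZ: O={G} ∩ Z={G} → {G} (+0)
site 4, node ILOSZ: ILS={C,G,T} ∩ OZ={G} → {G} (+0)
site 5, node LS: L={T} ∪ S={G} → {G,T} (+1)
site 5, node ILS: I={T} ∩ LS={G,T} → {T} (+0)
site 5, node OZ: O={A} ∪ Z={T} → {A,T} (+1)
site 5, node ILOSZ: ILS={T} ∩ OZ={A,T} → {T} (+0)
site 6, node LS: L={A} ∪ S={T} → {A,T} (+1)
site 6, node ILS: I={G} ∪ LS={A,T} → {A,G,T} (+1)
site 6, node OZ: O={C} ∩ Z={C} → {C} (+0)
site 6, node ILOSZ: ILS={A,G,T} ∪ OZ={C} → {A,C,G,T} (+1)
site 7, node LS: L={T} ∪ S={C} → {C,T} (+1)
site 7, node ILS: I={G} ∪ LS={C,T} → {C,G,T} (+1)
site 7, node OZ: O={A} ∪ Z={G} → {A,G} (+1)
site 7, node ILOSZ: ILS={C,G,T} ∩ OZ={A,G} → {G} (+0)
per-site changes: [3, 2, 1, 2, 2, 2, 3, 3]; total = 18

A,G,T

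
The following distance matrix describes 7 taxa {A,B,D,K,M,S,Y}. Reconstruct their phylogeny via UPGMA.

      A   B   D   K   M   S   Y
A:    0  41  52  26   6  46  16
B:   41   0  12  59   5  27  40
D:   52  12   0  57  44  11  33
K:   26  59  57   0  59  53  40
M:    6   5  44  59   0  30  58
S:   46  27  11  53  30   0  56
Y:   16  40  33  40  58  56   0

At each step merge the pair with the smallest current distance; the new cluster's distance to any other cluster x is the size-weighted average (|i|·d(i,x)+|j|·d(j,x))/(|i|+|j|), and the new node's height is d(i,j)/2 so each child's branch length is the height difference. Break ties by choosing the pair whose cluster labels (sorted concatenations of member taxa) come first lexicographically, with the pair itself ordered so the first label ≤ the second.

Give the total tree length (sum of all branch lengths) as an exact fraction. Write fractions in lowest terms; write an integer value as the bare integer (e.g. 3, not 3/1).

iteration 1: select B,M (d=5); attach at lengths (5/2, 5/2); label the merged cluster BM
  updated: d(A,BM)=47/2, d(BM,D)=28, d(BM,K)=59, d(BM,S)=57/2, d(BM,Y)=49
iteration 2: select D,S (d=11); attach at lengths (11/2, 11/2); label the merged cluster DS
  updated: d(A,DS)=49, d(BM,DS)=113/4, d(DS,K)=55, d(DS,Y)=89/2
iteration 3: select A,Y (d=16); attach at lengths (8, 8); label the merged cluster AY
  updated: d(AY,BM)=145/4, d(AY,DS)=187/4, d(AY,K)=33
iteration 4: select BM,DS (d=113/4); attach at lengths (93/8, 69/8); label the merged cluster BDMS
  updated: d(AY,BDMS)=83/2, d(BDMS,K)=57
iteration 5: select AY,K (d=33); attach at lengths (17/2, 33/2); label the merged cluster AKY
  updated: d(AKY,BDMS)=140/3
iteration 6: select AKY,BDMS (d=140/3); attach at lengths (41/6, 221/24); label the merged cluster ABDKMSY
final tree: (((A:8,Y:8):17/2,K:33/2):41/6,((B:5/2,M:5/2):93/8,(D:11/2,S:11/2):69/8):221/24)
total length: 2239/24

2239/24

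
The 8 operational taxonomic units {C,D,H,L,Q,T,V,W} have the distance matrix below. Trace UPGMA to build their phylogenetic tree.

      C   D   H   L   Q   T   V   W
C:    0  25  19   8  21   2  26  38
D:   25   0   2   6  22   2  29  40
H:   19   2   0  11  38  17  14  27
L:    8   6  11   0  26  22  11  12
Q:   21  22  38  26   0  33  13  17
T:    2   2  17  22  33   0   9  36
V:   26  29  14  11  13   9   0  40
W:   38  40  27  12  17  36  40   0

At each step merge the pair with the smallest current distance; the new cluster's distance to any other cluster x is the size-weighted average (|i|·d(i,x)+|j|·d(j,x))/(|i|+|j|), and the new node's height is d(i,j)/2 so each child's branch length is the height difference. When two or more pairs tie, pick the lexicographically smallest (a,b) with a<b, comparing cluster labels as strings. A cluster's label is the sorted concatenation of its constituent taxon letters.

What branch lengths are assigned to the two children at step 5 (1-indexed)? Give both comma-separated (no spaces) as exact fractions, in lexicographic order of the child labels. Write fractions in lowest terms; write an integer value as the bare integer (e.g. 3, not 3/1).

1. join C+T (d=2) ⇒ CT; edges |C|=1, |T|=1
  updated: d(CT,D)=27/2, d(CT,H)=18, d(CT,L)=15, d(CT,Q)=27, d(CT,V)=35/2, d(CT,W)=37
2. join D+H (d=2) ⇒ DH; edges |D|=1, |H|=1
  updated: d(CT,DH)=63/4, d(DH,L)=17/2, d(DH,Q)=30, d(DH,V)=43/2, d(DH,W)=67/2
3. join DH+L (d=17/2) ⇒ DHL; edges |DH|=13/4, |L|=17/4
  updated: d(CT,DHL)=31/2, d(DHL,Q)=86/3, d(DHL,V)=18, d(DHL,W)=79/3
4. join Q+V (d=13) ⇒ QV; edges |Q|=13/2, |V|=13/2
  updated: d(CT,QV)=89/4, d(DHL,QV)=70/3, d(QV,W)=57/2
5. join CT+DHL (d=31/2) ⇒ CDHLT; edges |CT|=27/4, |DHL|=7/2
  updated: d(CDHLT,QV)=229/10, d(CDHLT,W)=153/5
6. join CDHLT+QV (d=229/10) ⇒ CDHLQTV; edges |CDHLT|=37/10, |QV|=99/20
  updated: d(CDHLQTV,W)=30
7. join CDHLQTV+W (d=30) ⇒ CDHLQTVW; edges |CDHLQTV|=71/20, |W|=15
final tree: ((((C:1,T:1):27/4,((D:1,H:1):13/4,L:17/4):7/2):37/10,(Q:13/2,V:13/2):99/20):71/20,W:15)
total length: 1239/20

27/4,7/2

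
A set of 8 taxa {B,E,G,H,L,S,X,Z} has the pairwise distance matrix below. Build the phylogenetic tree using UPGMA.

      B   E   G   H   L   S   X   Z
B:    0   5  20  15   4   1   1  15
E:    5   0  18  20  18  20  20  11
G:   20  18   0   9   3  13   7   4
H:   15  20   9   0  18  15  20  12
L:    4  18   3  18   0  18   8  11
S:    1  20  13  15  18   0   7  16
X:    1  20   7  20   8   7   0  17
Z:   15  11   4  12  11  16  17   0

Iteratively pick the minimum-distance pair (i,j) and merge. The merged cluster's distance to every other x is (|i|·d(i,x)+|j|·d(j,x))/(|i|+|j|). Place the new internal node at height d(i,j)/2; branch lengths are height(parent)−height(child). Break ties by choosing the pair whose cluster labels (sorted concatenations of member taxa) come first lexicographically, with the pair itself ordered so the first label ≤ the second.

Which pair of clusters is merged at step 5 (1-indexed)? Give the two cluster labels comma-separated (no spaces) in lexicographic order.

iteration 1: select B,S (d=1); attach at lengths (1/2, 1/2); label the merged cluster BS
  updated: d(BS,E)=25/2, d(BS,G)=33/2, d(BS,H)=15, d(BS,L)=11, d(BS,X)=4, d(BS,Z)=31/2
iteration 2: select G,L (d=3); attach at lengths (3/2, 3/2); label the merged cluster GL
  updated: d(BS,GL)=55/4, d(E,GL)=18, d(GL,H)=27/2, d(GL,X)=15/2, d(GL,Z)=15/2
iteration 3: select BS,X (d=4); attach at lengths (3/2, 2); label the merged cluster BSX
  updated: d(BSX,E)=15, d(BSX,GL)=35/3, d(BSX,H)=50/3, d(BSX,Z)=16
iteration 4: select GL,Z (d=15/2); attach at lengths (9/4, 15/4); label the merged cluster GLZ
  updated: d(BSX,GLZ)=118/9, d(E,GLZ)=47/3, d(GLZ,H)=13
iteration 5: select GLZ,H (d=13); attach at lengths (11/4, 13/2); label the merged cluster GHLZ
  updated: d(BSX,GHLZ)=14, d(E,GHLZ)=67/4
iteration 6: select BSX,GHLZ (d=14); attach at lengths (5, 1/2); label the merged cluster BGHLSXZ
  updated: d(BGHLSXZ,E)=16
iteration 7: select BGHLSXZ,E (d=16); attach at lengths (1, 8); label the merged cluster BEGHLSXZ
final tree: ((((B:1/2,S:1/2):3/2,X:2):5,(((G:3/2,L:3/2):9/4,Z:15/4):11/4,H:13/2):1/2):1,E:8)
total length: 149/4

GLZ,H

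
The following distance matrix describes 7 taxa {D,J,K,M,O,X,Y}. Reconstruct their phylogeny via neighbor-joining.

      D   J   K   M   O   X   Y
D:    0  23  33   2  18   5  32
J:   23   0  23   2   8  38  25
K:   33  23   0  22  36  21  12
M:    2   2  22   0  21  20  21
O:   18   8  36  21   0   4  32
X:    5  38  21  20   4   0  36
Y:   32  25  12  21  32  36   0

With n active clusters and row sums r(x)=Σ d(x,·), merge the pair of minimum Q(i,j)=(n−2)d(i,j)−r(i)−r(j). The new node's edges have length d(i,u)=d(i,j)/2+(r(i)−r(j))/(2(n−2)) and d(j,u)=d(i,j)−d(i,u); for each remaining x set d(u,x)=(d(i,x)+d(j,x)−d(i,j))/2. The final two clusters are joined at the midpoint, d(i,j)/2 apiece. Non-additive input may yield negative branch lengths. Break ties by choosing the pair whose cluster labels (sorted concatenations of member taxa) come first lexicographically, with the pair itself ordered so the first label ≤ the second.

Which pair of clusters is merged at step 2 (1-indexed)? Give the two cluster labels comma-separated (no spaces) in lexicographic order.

O,X

1. join K+Y (d=12, Q=-245) ⇒ KY; edges |K|=49/10, |Y|=71/10
  updated: d(D,KY)=53/2, d(J,KY)=18, d(KY,M)=31/2, d(KY,O)=28, d(KY,X)=45/2
2. join O+X (d=4, Q=-305/2) ⇒ OX; edges |O|=11/16, |X|=53/16
  updated: d(D,OX)=19/2, d(J,OX)=21, d(KY,OX)=93/4, d(M,OX)=37/2
3. join D+OX (d=19/2, Q=-419/4) ⇒ DOX; edges |D|=23/8, |OX|=53/8
  updated: d(DOX,J)=69/4, d(DOX,KY)=161/8, d(DOX,M)=11/2
4. join DOX+KY (d=161/8, Q=-225/4) ⇒ DKOXY; edges |DOX|=59/8, |KY|=51/4
  updated: d(DKOXY,J)=121/16, d(DKOXY,M)=7/16
5. join DKOXY+J (d=121/16, Q=-10) ⇒ DJKOXY; edges |DKOXY|=3, |J|=73/16
  updated: d(DJKOXY,M)=-41/16
6. join DJKOXY+M (d=-41/16) ⇒ DJKMOXY; edges |DJKOXY|=-41/32, |M|=-41/32
final tree: ((((D:23/8,(O:11/16,X:53/16):53/8):59/8,(K:49/10,Y:71/10):51/4):3,J:73/16):-41/32,M:-41/32)
total length: 405/8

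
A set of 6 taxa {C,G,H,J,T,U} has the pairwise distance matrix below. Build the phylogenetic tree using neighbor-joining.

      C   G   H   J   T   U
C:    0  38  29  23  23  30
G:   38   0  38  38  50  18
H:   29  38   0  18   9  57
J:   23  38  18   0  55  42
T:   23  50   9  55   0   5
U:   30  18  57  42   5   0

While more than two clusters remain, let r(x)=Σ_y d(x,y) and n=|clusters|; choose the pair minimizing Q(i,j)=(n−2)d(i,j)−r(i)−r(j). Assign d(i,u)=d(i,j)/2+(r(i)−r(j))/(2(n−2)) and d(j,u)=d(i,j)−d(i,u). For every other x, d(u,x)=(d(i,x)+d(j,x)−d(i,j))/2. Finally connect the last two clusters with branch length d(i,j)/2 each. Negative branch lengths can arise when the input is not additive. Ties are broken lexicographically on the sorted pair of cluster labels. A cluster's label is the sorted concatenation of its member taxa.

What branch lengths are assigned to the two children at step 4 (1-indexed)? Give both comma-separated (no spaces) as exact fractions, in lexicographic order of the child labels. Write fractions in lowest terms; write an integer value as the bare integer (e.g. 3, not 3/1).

step 1: merge (T,U) at d=5, Q=-274; branch lengths T→5/4, U→15/4; new cluster TU
  updated: d(C,TU)=24, d(G,TU)=63/2, d(H,TU)=61/2, d(J,TU)=46
step 2: merge (H,J) at d=18, Q=-373/2; branch lengths H→89/12, J→127/12; new cluster HJ
  updated: d(C,HJ)=17, d(G,HJ)=29, d(HJ,TU)=117/4
step 3: merge (C,HJ) at d=17, Q=-481/4; branch lengths C→151/16, HJ→121/16; new cluster CHJ
  updated: d(CHJ,G)=25, d(CHJ,TU)=145/8
step 4: merge (CHJ,G) at d=25, Q=-597/8; branch lengths CHJ→93/16, G→307/16; new cluster CGHJ
  updated: d(CGHJ,TU)=197/16
step 5: merge (CGHJ,TU) at d=197/16; branch lengths CGHJ→197/32, TU→197/32; new cluster CGHJTU
final tree: (((C:151/16,(H:89/12,J:127/12):121/16):93/16,G:307/16):197/32,(T:5/4,U:15/4):197/32)
total length: 1237/16

93/16,307/16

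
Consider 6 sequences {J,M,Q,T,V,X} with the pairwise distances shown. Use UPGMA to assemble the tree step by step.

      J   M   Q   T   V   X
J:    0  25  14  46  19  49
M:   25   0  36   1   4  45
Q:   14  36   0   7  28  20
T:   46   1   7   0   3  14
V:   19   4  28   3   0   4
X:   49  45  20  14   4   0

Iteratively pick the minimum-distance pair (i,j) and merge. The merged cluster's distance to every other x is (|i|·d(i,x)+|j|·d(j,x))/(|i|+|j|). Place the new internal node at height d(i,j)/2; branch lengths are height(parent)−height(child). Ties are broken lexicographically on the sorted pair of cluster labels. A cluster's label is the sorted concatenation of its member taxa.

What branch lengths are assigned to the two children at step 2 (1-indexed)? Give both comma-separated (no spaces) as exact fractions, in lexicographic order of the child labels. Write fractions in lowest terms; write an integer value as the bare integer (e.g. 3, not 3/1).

1. join M+T (d=1) ⇒ MT; edges |M|=1/2, |T|=1/2
  updated: d(J,MT)=71/2, d(MT,Q)=43/2, d(MT,V)=7/2, d(MT,X)=59/2
2. join MT+V (d=7/2) ⇒ MTV; edges |MT|=5/4, |V|=7/4
  updated: d(J,MTV)=30, d(MTV,Q)=71/3, d(MTV,X)=21
3. join J+Q (d=14) ⇒ JQ; edges |J|=7, |Q|=7
  updated: d(JQ,MTV)=161/6, d(JQ,X)=69/2
4. join MTV+X (d=21) ⇒ MTVX; edges |MTV|=35/4, |X|=21/2
  updated: d(JQ,MTVX)=115/4
5. join JQ+MTVX (d=115/4) ⇒ JMQTVX; edges |JQ|=59/8, |MTVX|=31/8
final tree: ((J:7,Q:7):59/8,(((M:1/2,T:1/2):5/4,V:7/4):35/4,X:21/2):31/8)
total length: 97/2

5/4,7/4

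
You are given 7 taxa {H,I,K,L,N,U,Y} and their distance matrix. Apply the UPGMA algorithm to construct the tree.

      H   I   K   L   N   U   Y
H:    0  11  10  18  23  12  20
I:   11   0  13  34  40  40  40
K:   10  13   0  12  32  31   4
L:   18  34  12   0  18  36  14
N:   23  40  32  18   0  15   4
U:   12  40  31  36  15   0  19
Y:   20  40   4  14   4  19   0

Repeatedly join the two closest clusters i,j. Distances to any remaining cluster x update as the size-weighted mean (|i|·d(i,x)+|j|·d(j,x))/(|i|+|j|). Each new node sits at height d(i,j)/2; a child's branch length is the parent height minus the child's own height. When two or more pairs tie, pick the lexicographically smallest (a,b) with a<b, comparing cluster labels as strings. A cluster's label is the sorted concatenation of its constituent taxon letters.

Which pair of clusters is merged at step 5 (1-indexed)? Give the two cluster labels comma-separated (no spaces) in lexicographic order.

HI,KLY

iteration 1: select K,Y (d=4); attach at lengths (2, 2); label the merged cluster KY
  updated: d(H,KY)=15, d(I,KY)=53/2, d(KY,L)=13, d(KY,N)=18, d(KY,U)=25
iteration 2: select H,I (d=11); attach at lengths (11/2, 11/2); label the merged cluster HI
  updated: d(HI,KY)=83/4, d(HI,L)=26, d(HI,N)=63/2, d(HI,U)=26
iteration 3: select KY,L (d=13); attach at lengths (9/2, 13/2); label the merged cluster KLY
  updated: d(HI,KLY)=45/2, d(KLY,N)=18, d(KLY,U)=86/3
iteration 4: select N,U (d=15); attach at lengths (15/2, 15/2); label the merged cluster NU
  updated: d(HI,NU)=115/4, d(KLY,NU)=70/3
iteration 5: select HI,KLY (d=45/2); attach at lengths (23/4, 19/4); label the merged cluster HIKLY
  updated: d(HIKLY,NU)=51/2
iteration 6: select HIKLY,NU (d=51/2); attach at lengths (3/2, 21/4); label the merged cluster HIKLNUY
final tree: (((H:11/2,I:11/2):23/4,((K:2,Y:2):9/2,L:13/2):19/4):3/2,(N:15/2,U:15/2):21/4)
total length: 233/4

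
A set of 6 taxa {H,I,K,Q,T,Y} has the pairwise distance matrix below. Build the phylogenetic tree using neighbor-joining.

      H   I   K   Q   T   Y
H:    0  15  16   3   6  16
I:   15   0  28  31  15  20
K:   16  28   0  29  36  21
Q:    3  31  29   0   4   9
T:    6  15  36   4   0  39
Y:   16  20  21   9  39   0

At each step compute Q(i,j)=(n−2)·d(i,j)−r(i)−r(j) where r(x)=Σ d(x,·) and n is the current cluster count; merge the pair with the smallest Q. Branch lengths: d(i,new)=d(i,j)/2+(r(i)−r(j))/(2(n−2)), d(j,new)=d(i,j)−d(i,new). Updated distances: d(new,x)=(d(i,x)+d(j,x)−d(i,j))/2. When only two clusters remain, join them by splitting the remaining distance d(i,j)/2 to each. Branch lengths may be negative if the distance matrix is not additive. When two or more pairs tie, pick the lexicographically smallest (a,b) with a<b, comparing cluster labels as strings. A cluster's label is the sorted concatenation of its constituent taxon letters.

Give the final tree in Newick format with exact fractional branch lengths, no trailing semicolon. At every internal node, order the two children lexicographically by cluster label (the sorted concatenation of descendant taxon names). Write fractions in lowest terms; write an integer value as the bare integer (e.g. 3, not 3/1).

((((H:-19/6,(Q:-1,T:5):17/3):101/16,I:167/16):49/16,K:217/16):119/32,Y:119/32)

step 1: merge (Q,T) at d=4, Q=-160; branch lengths Q→-1, T→5; new cluster QT
  updated: d(H,QT)=5/2, d(I,QT)=21, d(K,QT)=61/2, d(QT,Y)=22
step 2: merge (H,QT) at d=5/2, Q=-118; branch lengths H→-19/6, QT→17/3; new cluster HQT
  updated: d(HQT,I)=67/4, d(HQT,K)=22, d(HQT,Y)=71/4
step 3: merge (HQT,I) at d=67/4, Q=-351/4; branch lengths HQT→101/16, I→167/16; new cluster HIQT
  updated: d(HIQT,K)=133/8, d(HIQT,Y)=21/2
step 4: merge (HIQT,K) at d=133/8, Q=-385/8; branch lengths HIQT→49/16, K→217/16; new cluster HIKQT
  updated: d(HIKQT,Y)=119/16
step 5: merge (HIKQT,Y) at d=119/16; branch lengths HIKQT→119/32, Y→119/32; new cluster HIKQTY
final tree: ((((H:-19/6,(Q:-1,T:5):17/3):101/16,I:167/16):49/16,K:217/16):119/32,Y:119/32)
total length: 757/16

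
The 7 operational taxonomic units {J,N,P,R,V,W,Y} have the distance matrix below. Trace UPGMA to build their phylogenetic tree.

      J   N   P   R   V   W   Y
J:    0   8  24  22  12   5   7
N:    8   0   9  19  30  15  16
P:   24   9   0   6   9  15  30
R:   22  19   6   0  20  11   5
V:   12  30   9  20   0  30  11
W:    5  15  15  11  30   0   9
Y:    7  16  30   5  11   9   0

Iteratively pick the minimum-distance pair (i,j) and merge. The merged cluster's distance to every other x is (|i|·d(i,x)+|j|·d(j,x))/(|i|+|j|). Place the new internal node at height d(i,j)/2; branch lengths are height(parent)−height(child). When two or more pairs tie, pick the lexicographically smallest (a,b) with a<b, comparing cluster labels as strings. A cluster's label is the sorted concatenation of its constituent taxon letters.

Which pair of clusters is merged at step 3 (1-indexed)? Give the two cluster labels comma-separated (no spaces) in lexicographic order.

step 1: merge (J,W) at d=5; branch lengths J→5/2, W→5/2; new cluster JW
  updated: d(JW,N)=23/2, d(JW,P)=39/2, d(JW,R)=33/2, d(JW,V)=21, d(JW,Y)=8
step 2: merge (R,Y) at d=5; branch lengths R→5/2, Y→5/2; new cluster RY
  updated: d(JW,RY)=49/4, d(N,RY)=35/2, d(P,RY)=18, d(RY,V)=31/2
step 3: merge (N,P) at d=9; branch lengths N→9/2, P→9/2; new cluster NP
  updated: d(JW,NP)=31/2, d(NP,RY)=71/4, d(NP,V)=39/2
step 4: merge (JW,RY) at d=49/4; branch lengths JW→29/8, RY→29/8; new cluster JRWY
  updated: d(JRWY,NP)=133/8, d(JRWY,V)=73/4
step 5: merge (JRWY,NP) at d=133/8; branch lengths JRWY→35/16, NP→61/16; new cluster JNPRWY
  updated: d(JNPRWY,V)=56/3
step 6: merge (JNPRWY,V) at d=56/3; branch lengths JNPRWY→49/48, V→28/3; new cluster JNPRVWY
final tree: ((((J:5/2,W:5/2):29/8,(R:5/2,Y:5/2):29/8):35/16,(N:9/2,P:9/2):61/16):49/48,V:28/3)
total length: 2045/48

N,P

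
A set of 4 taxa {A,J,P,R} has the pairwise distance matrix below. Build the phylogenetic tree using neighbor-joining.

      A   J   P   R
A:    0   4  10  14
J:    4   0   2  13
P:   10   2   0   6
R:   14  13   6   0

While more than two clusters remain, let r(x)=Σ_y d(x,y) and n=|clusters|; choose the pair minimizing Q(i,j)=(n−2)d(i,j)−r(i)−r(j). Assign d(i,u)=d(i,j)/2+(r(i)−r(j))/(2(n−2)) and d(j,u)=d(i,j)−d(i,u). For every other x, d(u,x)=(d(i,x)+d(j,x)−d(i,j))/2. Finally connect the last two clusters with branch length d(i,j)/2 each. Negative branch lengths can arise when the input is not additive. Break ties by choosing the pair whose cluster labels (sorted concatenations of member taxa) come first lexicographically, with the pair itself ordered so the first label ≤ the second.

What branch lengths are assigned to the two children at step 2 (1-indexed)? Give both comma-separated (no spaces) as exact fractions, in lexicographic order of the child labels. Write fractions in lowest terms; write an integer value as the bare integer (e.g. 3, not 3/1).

19/4,-3/4

step 1: merge (A,J) at d=4, Q=-39; branch lengths A→17/4, J→-1/4; new cluster AJ
  updated: d(AJ,P)=4, d(AJ,R)=23/2
step 2: merge (AJ,P) at d=4, Q=-43/2; branch lengths AJ→19/4, P→-3/4; new cluster AJP
  updated: d(AJP,R)=27/4
step 3: merge (AJP,R) at d=27/4; branch lengths AJP→27/8, R→27/8; new cluster AJPR
final tree: (((A:17/4,J:-1/4):19/4,P:-3/4):27/8,R:27/8)
total length: 59/4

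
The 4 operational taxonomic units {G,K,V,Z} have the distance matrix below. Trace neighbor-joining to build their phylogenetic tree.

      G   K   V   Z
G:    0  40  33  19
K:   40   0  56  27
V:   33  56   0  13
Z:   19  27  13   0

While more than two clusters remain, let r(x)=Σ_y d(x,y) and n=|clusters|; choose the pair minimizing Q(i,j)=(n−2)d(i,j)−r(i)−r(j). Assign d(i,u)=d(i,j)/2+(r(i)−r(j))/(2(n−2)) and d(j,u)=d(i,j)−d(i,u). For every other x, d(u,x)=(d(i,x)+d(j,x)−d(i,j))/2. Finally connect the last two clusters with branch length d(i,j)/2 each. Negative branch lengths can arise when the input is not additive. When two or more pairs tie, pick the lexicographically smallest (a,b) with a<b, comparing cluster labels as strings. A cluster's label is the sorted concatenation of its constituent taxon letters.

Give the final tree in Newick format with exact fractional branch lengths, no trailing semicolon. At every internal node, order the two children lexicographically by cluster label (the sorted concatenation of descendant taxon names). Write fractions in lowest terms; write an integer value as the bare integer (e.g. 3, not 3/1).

step 1: merge (G,K) at d=40, Q=-135; branch lengths G→49/4, K→111/4; new cluster GK
  updated: d(GK,V)=49/2, d(GK,Z)=3
step 2: merge (GK,V) at d=49/2, Q=-81/2; branch lengths GK→29/4, V→69/4; new cluster GKV
  updated: d(GKV,Z)=-17/4
step 3: merge (GKV,Z) at d=-17/4; branch lengths GKV→-17/8, Z→-17/8; new cluster GKVZ
final tree: (((G:49/4,K:111/4):29/4,V:69/4):-17/8,Z:-17/8)
total length: 241/4

(((G:49/4,K:111/4):29/4,V:69/4):-17/8,Z:-17/8)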